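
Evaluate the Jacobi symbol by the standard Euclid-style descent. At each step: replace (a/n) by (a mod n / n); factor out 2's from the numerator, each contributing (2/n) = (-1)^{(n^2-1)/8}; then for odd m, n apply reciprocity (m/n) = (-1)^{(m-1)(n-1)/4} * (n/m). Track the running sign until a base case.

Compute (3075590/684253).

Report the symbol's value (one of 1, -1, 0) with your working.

(3075590/684253) = (338578/684253)   [reduce mod 684253]
338578 = 2^1·169289; (2/684253) = -1 since 684253 mod 8 = 5, so (338578/684253) = (-1)^1·(169289/684253); sign now -1
reciprocity: (169289/684253) = +1·(684253/169289) since 169289 mod 4 = 1, 684253 mod 4 = 1; sign now -1
(684253/169289) = (7097/169289)   [reduce mod 169289]
reciprocity: (7097/169289) = +1·(169289/7097) since 7097 mod 4 = 1, 169289 mod 4 = 1; sign now -1
(169289/7097) = (6058/7097)   [reduce mod 7097]
6058 = 2^1·3029; (2/7097) = +1 since 7097 mod 8 = 1, so (6058/7097) = (+1)^1·(3029/7097); sign now -1
reciprocity: (3029/7097) = +1·(7097/3029) since 3029 mod 4 = 1, 7097 mod 4 = 1; sign now -1
(7097/3029) = (1039/3029)   [reduce mod 3029]
reciprocity: (1039/3029) = +1·(3029/1039) since 1039 mod 4 = 3, 3029 mod 4 = 1; sign now -1
(3029/1039) = (951/1039)   [reduce mod 1039]
reciprocity: (951/1039) = -1·(1039/951) since 951 mod 4 = 3, 1039 mod 4 = 3; sign now +1
(1039/951) = (88/951)   [reduce mod 951]
88 = 2^3·11; (2/951) = +1 since 951 mod 8 = 7, so (88/951) = (+1)^3·(11/951); sign now +1
reciprocity: (11/951) = -1·(951/11) since 11 mod 4 = 3, 951 mod 4 = 3; sign now -1
(951/11) = (5/11)   [reduce mod 11]
reciprocity: (5/11) = +1·(11/5) since 5 mod 4 = 1, 11 mod 4 = 3; sign now -1
(11/5) = (1/5)   [reduce mod 5]
(1/5) = 1; final value = sign = -1

-1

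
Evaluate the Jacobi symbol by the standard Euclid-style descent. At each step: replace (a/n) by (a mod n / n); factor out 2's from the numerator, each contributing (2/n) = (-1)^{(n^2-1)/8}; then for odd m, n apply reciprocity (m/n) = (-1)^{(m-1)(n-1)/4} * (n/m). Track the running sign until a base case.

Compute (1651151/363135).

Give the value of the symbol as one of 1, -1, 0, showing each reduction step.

1

(1651151/363135): 1651151 mod 363135 = 198611, so (1651151/363135) = (198611/363135)
flip (198611/363135) -> (363135/198611): both odd, 198611 mod 4 = 3, 363135 mod 4 = 3, so the flip contributes -1; sign now -1
(363135/198611): 363135 mod 198611 = 164524, so (363135/198611) = (164524/198611)
factor out 2^2: 164524 = 2^2·41131; with 198611 mod 8 = 3, (2/198611) = -1; sign now -1; continue with (41131/198611)
flip (41131/198611) -> (198611/41131): both odd, 41131 mod 4 = 3, 198611 mod 4 = 3, so the flip contributes -1; sign now +1
(198611/41131): 198611 mod 41131 = 34087, so (198611/41131) = (34087/41131)
flip (34087/41131) -> (41131/34087): both odd, 34087 mod 4 = 3, 41131 mod 4 = 3, so the flip contributes -1; sign now -1
(41131/34087): 41131 mod 34087 = 7044, so (41131/34087) = (7044/34087)
factor out 2^2: 7044 = 2^2·1761; with 34087 mod 8 = 7, (2/34087) = +1; sign now -1; continue with (1761/34087)
flip (1761/34087) -> (34087/1761): both odd, 1761 mod 4 = 1, 34087 mod 4 = 3, so the flip contributes +1; sign now -1
(34087/1761): 34087 mod 1761 = 628, so (34087/1761) = (628/1761)
factor out 2^2: 628 = 2^2·157; with 1761 mod 8 = 1, (2/1761) = +1; sign now -1; continue with (157/1761)
flip (157/1761) -> (1761/157): both odd, 157 mod 4 = 1, 1761 mod 4 = 1, so the flip contributes +1; sign now -1
(1761/157): 1761 mod 157 = 34, so (1761/157) = (34/157)
factor out 2^1: 34 = 2^1·17; with 157 mod 8 = 5, (2/157) = -1; sign now +1; continue with (17/157)
flip (17/157) -> (157/17): both odd, 17 mod 4 = 1, 157 mod 4 = 1, so the flip contributes +1; sign now +1
(157/17): 157 mod 17 = 4, so (157/17) = (4/17)
factor out 2^2: 4 = 2^2·1; with 17 mod 8 = 1, (2/17) = +1; sign now +1; continue with (1/17)
reached (1/17) = 1, so the symbol is +1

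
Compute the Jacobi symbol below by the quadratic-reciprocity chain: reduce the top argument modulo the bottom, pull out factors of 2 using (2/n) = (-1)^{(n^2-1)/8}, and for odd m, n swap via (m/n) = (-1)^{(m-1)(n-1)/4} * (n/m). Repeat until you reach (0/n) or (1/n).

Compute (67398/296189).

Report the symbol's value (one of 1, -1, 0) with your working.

1

factor out 2^1: 67398 = 2^1·33699; with 296189 mod 8 = 5, (2/296189) = -1; sign now -1; continue with (33699/296189)
flip (33699/296189) -> (296189/33699): both odd, 33699 mod 4 = 3, 296189 mod 4 = 1, so the flip contributes +1; sign now -1
(296189/33699): 296189 mod 33699 = 26597, so (296189/33699) = (26597/33699)
flip (26597/33699) -> (33699/26597): both odd, 26597 mod 4 = 1, 33699 mod 4 = 3, so the flip contributes +1; sign now -1
(33699/26597): 33699 mod 26597 = 7102, so (33699/26597) = (7102/26597)
factor out 2^1: 7102 = 2^1·3551; with 26597 mod 8 = 5, (2/26597) = -1; sign now +1; continue with (3551/26597)
flip (3551/26597) -> (26597/3551): both odd, 3551 mod 4 = 3, 26597 mod 4 = 1, so the flip contributes +1; sign now +1
(26597/3551): 26597 mod 3551 = 1740, so (26597/3551) = (1740/3551)
factor out 2^2: 1740 = 2^2·435; with 3551 mod 8 = 7, (2/3551) = +1; sign now +1; continue with (435/3551)
flip (435/3551) -> (3551/435): both odd, 435 mod 4 = 3, 3551 mod 4 = 3, so the flip contributes -1; sign now -1
(3551/435): 3551 mod 435 = 71, so (3551/435) = (71/435)
flip (71/435) -> (435/71): both odd, 71 mod 4 = 3, 435 mod 4 = 3, so the flip contributes -1; sign now +1
(435/71): 435 mod 71 = 9, so (435/71) = (9/71)
flip (9/71) -> (71/9): both odd, 9 mod 4 = 1, 71 mod 4 = 3, so the flip contributes +1; sign now +1
(71/9): 71 mod 9 = 8, so (71/9) = (8/9)
factor out 2^3: 8 = 2^3·1; with 9 mod 8 = 1, (2/9) = +1; sign now +1; continue with (1/9)
reached (1/9) = 1, so the symbol is +1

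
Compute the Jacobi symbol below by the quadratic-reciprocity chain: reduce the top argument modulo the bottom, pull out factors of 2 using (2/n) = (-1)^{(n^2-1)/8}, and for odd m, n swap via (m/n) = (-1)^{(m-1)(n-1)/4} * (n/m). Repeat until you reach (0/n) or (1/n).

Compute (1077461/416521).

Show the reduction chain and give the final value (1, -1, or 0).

0

(1077461/416521) = (244419/416521)   [reduce mod 416521]
reciprocity: (244419/416521) = +1·(416521/244419) since 244419 mod 4 = 3, 416521 mod 4 = 1; sign now +1
(416521/244419) = (172102/244419)   [reduce mod 244419]
172102 = 2^1·86051; (2/244419) = -1 since 244419 mod 8 = 3, so (172102/244419) = (-1)^1·(86051/244419); sign now -1
reciprocity: (86051/244419) = -1·(244419/86051) since 86051 mod 4 = 3, 244419 mod 4 = 3; sign now +1
(244419/86051) = (72317/86051)   [reduce mod 86051]
reciprocity: (72317/86051) = +1·(86051/72317) since 72317 mod 4 = 1, 86051 mod 4 = 3; sign now +1
(86051/72317) = (13734/72317)   [reduce mod 72317]
13734 = 2^1·6867; (2/72317) = -1 since 72317 mod 8 = 5, so (13734/72317) = (-1)^1·(6867/72317); sign now -1
reciprocity: (6867/72317) = +1·(72317/6867) since 6867 mod 4 = 3, 72317 mod 4 = 1; sign now -1
(72317/6867) = (3647/6867)   [reduce mod 6867]
reciprocity: (3647/6867) = -1·(6867/3647) since 3647 mod 4 = 3, 6867 mod 4 = 3; sign now +1
(6867/3647) = (3220/3647)   [reduce mod 3647]
3220 = 2^2·805; (2/3647) = +1 since 3647 mod 8 = 7, so (3220/3647) = (+1)^2·(805/3647); sign now +1
reciprocity: (805/3647) = +1·(3647/805) since 805 mod 4 = 1, 3647 mod 4 = 3; sign now +1
(3647/805) = (427/805)   [reduce mod 805]
reciprocity: (427/805) = +1·(805/427) since 427 mod 4 = 3, 805 mod 4 = 1; sign now +1
(805/427) = (378/427)   [reduce mod 427]
378 = 2^1·189; (2/427) = -1 since 427 mod 8 = 3, so (378/427) = (-1)^1·(189/427); sign now -1
reciprocity: (189/427) = +1·(427/189) since 189 mod 4 = 1, 427 mod 4 = 3; sign now -1
(427/189) = (49/189)   [reduce mod 189]
reciprocity: (49/189) = +1·(189/49) since 49 mod 4 = 1, 189 mod 4 = 1; sign now -1
(189/49) = (42/49)   [reduce mod 49]
42 = 2^1·21; (2/49) = +1 since 49 mod 8 = 1, so (42/49) = (+1)^1·(21/49); sign now -1
reciprocity: (21/49) = +1·(49/21) since 21 mod 4 = 1, 49 mod 4 = 1; sign now -1
(49/21) = (7/21)   [reduce mod 21]
reciprocity: (7/21) = +1·(21/7) since 7 mod 4 = 3, 21 mod 4 = 1; sign now -1
(21/7) = (0/7)   [reduce mod 7]
(0/7) = 0   [gcd(a, n) > 1]; final value = 0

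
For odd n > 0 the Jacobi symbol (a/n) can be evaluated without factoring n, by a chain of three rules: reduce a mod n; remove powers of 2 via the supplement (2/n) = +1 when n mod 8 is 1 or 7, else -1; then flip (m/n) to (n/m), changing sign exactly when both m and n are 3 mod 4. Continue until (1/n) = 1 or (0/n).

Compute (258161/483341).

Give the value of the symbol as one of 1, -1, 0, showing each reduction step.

flip (258161/483341) -> (483341/258161): both odd, 258161 mod 4 = 1, 483341 mod 4 = 1, so the flip contributes +1; sign now +1
(483341/258161): 483341 mod 258161 = 225180, so (483341/258161) = (225180/258161)
factor out 2^2: 225180 = 2^2·56295; with 258161 mod 8 = 1, (2/258161) = +1; sign now +1; continue with (56295/258161)
flip (56295/258161) -> (258161/56295): both odd, 56295 mod 4 = 3, 258161 mod 4 = 1, so the flip contributes +1; sign now +1
(258161/56295): 258161 mod 56295 = 32981, so (258161/56295) = (32981/56295)
flip (32981/56295) -> (56295/32981): both odd, 32981 mod 4 = 1, 56295 mod 4 = 3, so the flip contributes +1; sign now +1
(56295/32981): 56295 mod 32981 = 23314, so (56295/32981) = (23314/32981)
factor out 2^1: 23314 = 2^1·11657; with 32981 mod 8 = 5, (2/32981) = -1; sign now -1; continue with (11657/32981)
flip (11657/32981) -> (32981/11657): both odd, 11657 mod 4 = 1, 32981 mod 4 = 1, so the flip contributes +1; sign now -1
(32981/11657): 32981 mod 11657 = 9667, so (32981/11657) = (9667/11657)
flip (9667/11657) -> (11657/9667): both odd, 9667 mod 4 = 3, 11657 mod 4 = 1, so the flip contributes +1; sign now -1
(11657/9667): 11657 mod 9667 = 1990, so (11657/9667) = (1990/9667)
factor out 2^1: 1990 = 2^1·995; with 9667 mod 8 = 3, (2/9667) = -1; sign now +1; continue with (995/9667)
flip (995/9667) -> (9667/995): both odd, 995 mod 4 = 3, 9667 mod 4 = 3, so the flip contributes -1; sign now -1
(9667/995): 9667 mod 995 = 712, so (9667/995) = (712/995)
factor out 2^3: 712 = 2^3·89; with 995 mod 8 = 3, (2/995) = -1; sign now +1; continue with (89/995)
flip (89/995) -> (995/89): both odd, 89 mod 4 = 1, 995 mod 4 = 3, so the flip contributes +1; sign now +1
(995/89): 995 mod 89 = 16, so (995/89) = (16/89)
factor out 2^4: 16 = 2^4·1; with 89 mod 8 = 1, (2/89) = +1; sign now +1; continue with (1/89)
reached (1/89) = 1, so the symbol is +1

1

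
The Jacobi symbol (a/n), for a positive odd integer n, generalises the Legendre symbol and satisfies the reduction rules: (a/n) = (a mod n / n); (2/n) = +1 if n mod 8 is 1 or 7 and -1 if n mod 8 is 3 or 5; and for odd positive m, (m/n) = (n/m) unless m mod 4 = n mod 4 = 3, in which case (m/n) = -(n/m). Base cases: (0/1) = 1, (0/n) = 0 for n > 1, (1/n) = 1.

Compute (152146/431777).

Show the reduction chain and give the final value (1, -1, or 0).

-1

152146 = 2^1·76073; (2/431777) = +1 since 431777 mod 8 = 1, so (152146/431777) = (+1)^1·(76073/431777); sign now +1
reciprocity: (76073/431777) = +1·(431777/76073) since 76073 mod 4 = 1, 431777 mod 4 = 1; sign now +1
(431777/76073) = (51412/76073)   [reduce mod 76073]
51412 = 2^2·12853; (2/76073) = +1 since 76073 mod 8 = 1, so (51412/76073) = (+1)^2·(12853/76073); sign now +1
reciprocity: (12853/76073) = +1·(76073/12853) since 12853 mod 4 = 1, 76073 mod 4 = 1; sign now +1
(76073/12853) = (11808/12853)   [reduce mod 12853]
11808 = 2^5·369; (2/12853) = -1 since 12853 mod 8 = 5, so (11808/12853) = (-1)^5·(369/12853); sign now -1
reciprocity: (369/12853) = +1·(12853/369) since 369 mod 4 = 1, 12853 mod 4 = 1; sign now -1
(12853/369) = (307/369)   [reduce mod 369]
reciprocity: (307/369) = +1·(369/307) since 307 mod 4 = 3, 369 mod 4 = 1; sign now -1
(369/307) = (62/307)   [reduce mod 307]
62 = 2^1·31; (2/307) = -1 since 307 mod 8 = 3, so (62/307) = (-1)^1·(31/307); sign now +1
reciprocity: (31/307) = -1·(307/31) since 31 mod 4 = 3, 307 mod 4 = 3; sign now -1
(307/31) = (28/31)   [reduce mod 31]
28 = 2^2·7; (2/31) = +1 since 31 mod 8 = 7, so (28/31) = (+1)^2·(7/31); sign now -1
reciprocity: (7/31) = -1·(31/7) since 7 mod 4 = 3, 31 mod 4 = 3; sign now +1
(31/7) = (3/7)   [reduce mod 7]
reciprocity: (3/7) = -1·(7/3) since 3 mod 4 = 3, 7 mod 4 = 3; sign now -1
(7/3) = (1/3)   [reduce mod 3]
(1/3) = 1; final value = sign = -1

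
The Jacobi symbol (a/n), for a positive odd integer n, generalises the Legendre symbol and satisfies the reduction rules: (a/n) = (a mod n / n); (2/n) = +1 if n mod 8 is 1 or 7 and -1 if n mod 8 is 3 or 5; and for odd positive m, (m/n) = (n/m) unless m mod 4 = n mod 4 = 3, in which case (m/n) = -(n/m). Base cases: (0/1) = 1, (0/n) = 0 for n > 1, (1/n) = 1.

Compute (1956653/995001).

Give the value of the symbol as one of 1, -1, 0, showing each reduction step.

1

(1956653/995001): 1956653 mod 995001 = 961652, so (1956653/995001) = (961652/995001)
factor out 2^2: 961652 = 2^2·240413; with 995001 mod 8 = 1, (2/995001) = +1; sign now +1; continue with (240413/995001)
flip (240413/995001) -> (995001/240413): both odd, 240413 mod 4 = 1, 995001 mod 4 = 1, so the flip contributes +1; sign now +1
(995001/240413): 995001 mod 240413 = 33349, so (995001/240413) = (33349/240413)
flip (33349/240413) -> (240413/33349): both odd, 33349 mod 4 = 1, 240413 mod 4 = 1, so the flip contributes +1; sign now +1
(240413/33349): 240413 mod 33349 = 6970, so (240413/33349) = (6970/33349)
factor out 2^1: 6970 = 2^1·3485; with 33349 mod 8 = 5, (2/33349) = -1; sign now -1; continue with (3485/33349)
flip (3485/33349) -> (33349/3485): both odd, 3485 mod 4 = 1, 33349 mod 4 = 1, so the flip contributes +1; sign now -1
(33349/3485): 33349 mod 3485 = 1984, so (33349/3485) = (1984/3485)
factor out 2^6: 1984 = 2^6·31; with 3485 mod 8 = 5, (2/3485) = -1; sign now -1; continue with (31/3485)
flip (31/3485) -> (3485/31): both odd, 31 mod 4 = 3, 3485 mod 4 = 1, so the flip contributes +1; sign now -1
(3485/31): 3485 mod 31 = 13, so (3485/31) = (13/31)
flip (13/31) -> (31/13): both odd, 13 mod 4 = 1, 31 mod 4 = 3, so the flip contributes +1; sign now -1
(31/13): 31 mod 13 = 5, so (31/13) = (5/13)
flip (5/13) -> (13/5): both odd, 5 mod 4 = 1, 13 mod 4 = 1, so the flip contributes +1; sign now -1
(13/5): 13 mod 5 = 3, so (13/5) = (3/5)
flip (3/5) -> (5/3): both odd, 3 mod 4 = 3, 5 mod 4 = 1, so the flip contributes +1; sign now -1
(5/3): 5 mod 3 = 2, so (5/3) = (2/3)
factor out 2^1: 2 = 2^1·1; with 3 mod 8 = 3, (2/3) = -1; sign now +1; continue with (1/3)
reached (1/3) = 1, so the symbol is +1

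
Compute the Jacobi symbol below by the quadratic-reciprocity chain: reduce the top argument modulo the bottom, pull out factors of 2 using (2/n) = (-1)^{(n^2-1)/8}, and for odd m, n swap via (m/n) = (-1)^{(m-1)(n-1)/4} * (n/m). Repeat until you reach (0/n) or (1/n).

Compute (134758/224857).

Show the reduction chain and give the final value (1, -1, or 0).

0

134758 = 2^1·67379; (2/224857) = +1 since 224857 mod 8 = 1, so (134758/224857) = (+1)^1·(67379/224857); sign now +1
reciprocity: (67379/224857) = +1·(224857/67379) since 67379 mod 4 = 3, 224857 mod 4 = 1; sign now +1
(224857/67379) = (22720/67379)   [reduce mod 67379]
22720 = 2^6·355; (2/67379) = -1 since 67379 mod 8 = 3, so (22720/67379) = (-1)^6·(355/67379); sign now +1
reciprocity: (355/67379) = -1·(67379/355) since 355 mod 4 = 3, 67379 mod 4 = 3; sign now -1
(67379/355) = (284/355)   [reduce mod 355]
284 = 2^2·71; (2/355) = -1 since 355 mod 8 = 3, so (284/355) = (-1)^2·(71/355); sign now -1
reciprocity: (71/355) = -1·(355/71) since 71 mod 4 = 3, 355 mod 4 = 3; sign now +1
(355/71) = (0/71)   [reduce mod 71]
(0/71) = 0   [gcd(a, n) > 1]; final value = 0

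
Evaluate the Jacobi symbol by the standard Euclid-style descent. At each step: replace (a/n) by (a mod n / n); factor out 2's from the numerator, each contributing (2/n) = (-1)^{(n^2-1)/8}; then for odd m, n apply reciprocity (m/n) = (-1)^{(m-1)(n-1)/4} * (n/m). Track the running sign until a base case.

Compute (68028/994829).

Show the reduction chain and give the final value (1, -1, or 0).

factor out 2^2: 68028 = 2^2·17007; with 994829 mod 8 = 5, (2/994829) = -1; sign now +1; continue with (17007/994829)
flip (17007/994829) -> (994829/17007): both odd, 17007 mod 4 = 3, 994829 mod 4 = 1, so the flip contributes +1; sign now +1
(994829/17007): 994829 mod 17007 = 8423, so (994829/17007) = (8423/17007)
flip (8423/17007) -> (17007/8423): both odd, 8423 mod 4 = 3, 17007 mod 4 = 3, so the flip contributes -1; sign now -1
(17007/8423): 17007 mod 8423 = 161, so (17007/8423) = (161/8423)
flip (161/8423) -> (8423/161): both odd, 161 mod 4 = 1, 8423 mod 4 = 3, so the flip contributes +1; sign now -1
(8423/161): 8423 mod 161 = 51, so (8423/161) = (51/161)
flip (51/161) -> (161/51): both odd, 51 mod 4 = 3, 161 mod 4 = 1, so the flip contributes +1; sign now -1
(161/51): 161 mod 51 = 8, so (161/51) = (8/51)
factor out 2^3: 8 = 2^3·1; with 51 mod 8 = 3, (2/51) = -1; sign now +1; continue with (1/51)
reached (1/51) = 1, so the symbol is +1

1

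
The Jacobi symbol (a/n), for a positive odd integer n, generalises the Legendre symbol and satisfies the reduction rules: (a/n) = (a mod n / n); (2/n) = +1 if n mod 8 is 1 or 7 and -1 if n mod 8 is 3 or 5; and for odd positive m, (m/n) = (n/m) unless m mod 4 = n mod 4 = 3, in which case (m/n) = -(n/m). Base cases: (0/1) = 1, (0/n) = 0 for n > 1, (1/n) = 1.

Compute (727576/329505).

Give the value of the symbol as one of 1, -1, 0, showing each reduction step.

-1

(727576/329505) = (68566/329505)   [reduce mod 329505]
68566 = 2^1·34283; (2/329505) = +1 since 329505 mod 8 = 1, so (68566/329505) = (+1)^1·(34283/329505); sign now +1
reciprocity: (34283/329505) = +1·(329505/34283) since 34283 mod 4 = 3, 329505 mod 4 = 1; sign now +1
(329505/34283) = (20958/34283)   [reduce mod 34283]
20958 = 2^1·10479; (2/34283) = -1 since 34283 mod 8 = 3, so (20958/34283) = (-1)^1·(10479/34283); sign now -1
reciprocity: (10479/34283) = -1·(34283/10479) since 10479 mod 4 = 3, 34283 mod 4 = 3; sign now +1
(34283/10479) = (2846/10479)   [reduce mod 10479]
2846 = 2^1·1423; (2/10479) = +1 since 10479 mod 8 = 7, so (2846/10479) = (+1)^1·(1423/10479); sign now +1
reciprocity: (1423/10479) = -1·(10479/1423) since 1423 mod 4 = 3, 10479 mod 4 = 3; sign now -1
(10479/1423) = (518/1423)   [reduce mod 1423]
518 = 2^1·259; (2/1423) = +1 since 1423 mod 8 = 7, so (518/1423) = (+1)^1·(259/1423); sign now -1
reciprocity: (259/1423) = -1·(1423/259) since 259 mod 4 = 3, 1423 mod 4 = 3; sign now +1
(1423/259) = (128/259)   [reduce mod 259]
128 = 2^7·1; (2/259) = -1 since 259 mod 8 = 3, so (128/259) = (-1)^7·(1/259); sign now -1
(1/259) = 1; final value = sign = -1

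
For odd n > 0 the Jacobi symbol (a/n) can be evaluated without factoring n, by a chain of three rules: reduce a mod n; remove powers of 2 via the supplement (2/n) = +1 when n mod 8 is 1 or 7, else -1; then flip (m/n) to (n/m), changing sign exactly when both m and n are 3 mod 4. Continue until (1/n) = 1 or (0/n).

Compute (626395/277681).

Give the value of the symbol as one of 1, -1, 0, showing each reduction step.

-1

(626395/277681): 626395 mod 277681 = 71033, so (626395/277681) = (71033/277681)
flip (71033/277681) -> (277681/71033): both odd, 71033 mod 4 = 1, 277681 mod 4 = 1, so the flip contributes +1; sign now +1
(277681/71033): 277681 mod 71033 = 64582, so (277681/71033) = (64582/71033)
factor out 2^1: 64582 = 2^1·32291; with 71033 mod 8 = 1, (2/71033) = +1; sign now +1; continue with (32291/71033)
flip (32291/71033) -> (71033/32291): both odd, 32291 mod 4 = 3, 71033 mod 4 = 1, so the flip contributes +1; sign now +1
(71033/32291): 71033 mod 32291 = 6451, so (71033/32291) = (6451/32291)
flip (6451/32291) -> (32291/6451): both odd, 6451 mod 4 = 3, 32291 mod 4 = 3, so the flip contributes -1; sign now -1
(32291/6451): 32291 mod 6451 = 36, so (32291/6451) = (36/6451)
factor out 2^2: 36 = 2^2·9; with 6451 mod 8 = 3, (2/6451) = -1; sign now -1; continue with (9/6451)
flip (9/6451) -> (6451/9): both odd, 9 mod 4 = 1, 6451 mod 4 = 3, so the flip contributes +1; sign now -1
(6451/9): 6451 mod 9 = 7, so (6451/9) = (7/9)
flip (7/9) -> (9/7): both odd, 7 mod 4 = 3, 9 mod 4 = 1, so the flip contributes +1; sign now -1
(9/7): 9 mod 7 = 2, so (9/7) = (2/7)
factor out 2^1: 2 = 2^1·1; with 7 mod 8 = 7, (2/7) = +1; sign now -1; continue with (1/7)
reached (1/7) = 1, so the symbol is -1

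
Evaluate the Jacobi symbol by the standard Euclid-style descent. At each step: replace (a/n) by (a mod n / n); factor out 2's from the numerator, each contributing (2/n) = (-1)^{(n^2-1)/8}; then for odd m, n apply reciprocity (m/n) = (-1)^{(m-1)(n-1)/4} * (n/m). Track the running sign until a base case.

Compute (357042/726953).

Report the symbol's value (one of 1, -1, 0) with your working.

1

357042 = 2^1·178521; (2/726953) = +1 since 726953 mod 8 = 1, so (357042/726953) = (+1)^1·(178521/726953); sign now +1
reciprocity: (178521/726953) = +1·(726953/178521) since 178521 mod 4 = 1, 726953 mod 4 = 1; sign now +1
(726953/178521) = (12869/178521)   [reduce mod 178521]
reciprocity: (12869/178521) = +1·(178521/12869) since 12869 mod 4 = 1, 178521 mod 4 = 1; sign now +1
(178521/12869) = (11224/12869)   [reduce mod 12869]
11224 = 2^3·1403; (2/12869) = -1 since 12869 mod 8 = 5, so (11224/12869) = (-1)^3·(1403/12869); sign now -1
reciprocity: (1403/12869) = +1·(12869/1403) since 1403 mod 4 = 3, 12869 mod 4 = 1; sign now -1
(12869/1403) = (242/1403)   [reduce mod 1403]
242 = 2^1·121; (2/1403) = -1 since 1403 mod 8 = 3, so (242/1403) = (-1)^1·(121/1403); sign now +1
reciprocity: (121/1403) = +1·(1403/121) since 121 mod 4 = 1, 1403 mod 4 = 3; sign now +1
(1403/121) = (72/121)   [reduce mod 121]
72 = 2^3·9; (2/121) = +1 since 121 mod 8 = 1, so (72/121) = (+1)^3·(9/121); sign now +1
reciprocity: (9/121) = +1·(121/9) since 9 mod 4 = 1, 121 mod 4 = 1; sign now +1
(121/9) = (4/9)   [reduce mod 9]
4 = 2^2·1; (2/9) = +1 since 9 mod 8 = 1, so (4/9) = (+1)^2·(1/9); sign now +1
(1/9) = 1; final value = sign = +1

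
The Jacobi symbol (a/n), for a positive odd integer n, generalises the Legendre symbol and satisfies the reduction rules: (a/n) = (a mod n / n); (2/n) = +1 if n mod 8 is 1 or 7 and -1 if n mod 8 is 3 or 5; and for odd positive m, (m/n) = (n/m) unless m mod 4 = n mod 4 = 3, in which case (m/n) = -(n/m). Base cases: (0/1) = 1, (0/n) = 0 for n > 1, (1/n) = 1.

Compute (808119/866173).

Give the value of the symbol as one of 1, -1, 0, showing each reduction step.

flip (808119/866173) -> (866173/808119): both odd, 808119 mod 4 = 3, 866173 mod 4 = 1, so the flip contributes +1; sign now +1
(866173/808119): 866173 mod 808119 = 58054, so (866173/808119) = (58054/808119)
factor out 2^1: 58054 = 2^1·29027; with 808119 mod 8 = 7, (2/808119) = +1; sign now +1; continue with (29027/808119)
flip (29027/808119) -> (808119/29027): both odd, 29027 mod 4 = 3, 808119 mod 4 = 3, so the flip contributes -1; sign now -1
(808119/29027): 808119 mod 29027 = 24390, so (808119/29027) = (24390/29027)
factor out 2^1: 24390 = 2^1·12195; with 29027 mod 8 = 3, (2/29027) = -1; sign now +1; continue with (12195/29027)
flip (12195/29027) -> (29027/12195): both odd, 12195 mod 4 = 3, 29027 mod 4 = 3, so the flip contributes -1; sign now -1
(29027/12195): 29027 mod 12195 = 4637, so (29027/12195) = (4637/12195)
flip (4637/12195) -> (12195/4637): both odd, 4637 mod 4 = 1, 12195 mod 4 = 3, so the flip contributes +1; sign now -1
(12195/4637): 12195 mod 4637 = 2921, so (12195/4637) = (2921/4637)
flip (2921/4637) -> (4637/2921): both odd, 2921 mod 4 = 1, 4637 mod 4 = 1, so the flip contributes +1; sign now -1
(4637/2921): 4637 mod 2921 = 1716, so (4637/2921) = (1716/2921)
factor out 2^2: 1716 = 2^2·429; with 2921 mod 8 = 1, (2/2921) = +1; sign now -1; continue with (429/2921)
flip (429/2921) -> (2921/429): both odd, 429 mod 4 = 1, 2921 mod 4 = 1, so the flip contributes +1; sign now -1
(2921/429): 2921 mod 429 = 347, so (2921/429) = (347/429)
flip (347/429) -> (429/347): both odd, 347 mod 4 = 3, 429 mod 4 = 1, so the flip contributes +1; sign now -1
(429/347): 429 mod 347 = 82, so (429/347) = (82/347)
factor out 2^1: 82 = 2^1·41; with 347 mod 8 = 3, (2/347) = -1; sign now +1; continue with (41/347)
flip (41/347) -> (347/41): both odd, 41 mod 4 = 1, 347 mod 4 = 3, so the flip contributes +1; sign now +1
(347/41): 347 mod 41 = 19, so (347/41) = (19/41)
flip (19/41) -> (41/19): both odd, 19 mod 4 = 3, 41 mod 4 = 1, so the flip contributes +1; sign now +1
(41/19): 41 mod 19 = 3, so (41/19) = (3/19)
flip (3/19) -> (19/3): both odd, 3 mod 4 = 3, 19 mod 4 = 3, so the flip contributes -1; sign now -1
(19/3): 19 mod 3 = 1, so (19/3) = (1/3)
reached (1/3) = 1, so the symbol is -1

-1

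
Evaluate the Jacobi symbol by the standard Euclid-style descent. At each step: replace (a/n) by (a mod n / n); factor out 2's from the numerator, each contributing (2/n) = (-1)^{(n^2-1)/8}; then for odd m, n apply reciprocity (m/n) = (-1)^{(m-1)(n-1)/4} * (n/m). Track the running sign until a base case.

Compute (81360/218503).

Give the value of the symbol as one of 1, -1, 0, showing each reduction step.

81360 = 2^4·5085; (2/218503) = +1 since 218503 mod 8 = 7, so (81360/218503) = (+1)^4·(5085/218503); sign now +1
reciprocity: (5085/218503) = +1·(218503/5085) since 5085 mod 4 = 1, 218503 mod 4 = 3; sign now +1
(218503/5085) = (4933/5085)   [reduce mod 5085]
reciprocity: (4933/5085) = +1·(5085/4933) since 4933 mod 4 = 1, 5085 mod 4 = 1; sign now +1
(5085/4933) = (152/4933)   [reduce mod 4933]
152 = 2^3·19; (2/4933) = -1 since 4933 mod 8 = 5, so (152/4933) = (-1)^3·(19/4933); sign now -1
reciprocity: (19/4933) = +1·(4933/19) since 19 mod 4 = 3, 4933 mod 4 = 1; sign now -1
(4933/19) = (12/19)   [reduce mod 19]
12 = 2^2·3; (2/19) = -1 since 19 mod 8 = 3, so (12/19) = (-1)^2·(3/19); sign now -1
reciprocity: (3/19) = -1·(19/3) since 3 mod 4 = 3, 19 mod 4 = 3; sign now +1
(19/3) = (1/3)   [reduce mod 3]
(1/3) = 1; final value = sign = +1

1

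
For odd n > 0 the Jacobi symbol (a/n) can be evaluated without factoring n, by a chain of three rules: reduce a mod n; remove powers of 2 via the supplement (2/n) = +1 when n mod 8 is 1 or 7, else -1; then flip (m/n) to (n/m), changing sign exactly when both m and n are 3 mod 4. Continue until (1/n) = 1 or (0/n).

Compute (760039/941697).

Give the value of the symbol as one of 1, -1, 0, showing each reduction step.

flip (760039/941697) -> (941697/760039): both odd, 760039 mod 4 = 3, 941697 mod 4 = 1, so the flip contributes +1; sign now +1
(941697/760039): 941697 mod 760039 = 181658, so (941697/760039) = (181658/760039)
factor out 2^1: 181658 = 2^1·90829; with 760039 mod 8 = 7, (2/760039) = +1; sign now +1; continue with (90829/760039)
flip (90829/760039) -> (760039/90829): both odd, 90829 mod 4 = 1, 760039 mod 4 = 3, so the flip contributes +1; sign now +1
(760039/90829): 760039 mod 90829 = 33407, so (760039/90829) = (33407/90829)
flip (33407/90829) -> (90829/33407): both odd, 33407 mod 4 = 3, 90829 mod 4 = 1, so the flip contributes +1; sign now +1
(90829/33407): 90829 mod 33407 = 24015, so (90829/33407) = (24015/33407)
flip (24015/33407) -> (33407/24015): both odd, 24015 mod 4 = 3, 33407 mod 4 = 3, so the flip contributes -1; sign now -1
(33407/24015): 33407 mod 24015 = 9392, so (33407/24015) = (9392/24015)
factor out 2^4: 9392 = 2^4·587; with 24015 mod 8 = 7, (2/24015) = +1; sign now -1; continue with (587/24015)
flip (587/24015) -> (24015/587): both odd, 587 mod 4 = 3, 24015 mod 4 = 3, so the flip contributes -1; sign now +1
(24015/587): 24015 mod 587 = 535, so (24015/587) = (535/587)
flip (535/587) -> (587/535): both odd, 535 mod 4 = 3, 587 mod 4 = 3, so the flip contributes -1; sign now -1
(587/535): 587 mod 535 = 52, so (587/535) = (52/535)
factor out 2^2: 52 = 2^2·13; with 535 mod 8 = 7, (2/535) = +1; sign now -1; continue with (13/535)
flip (13/535) -> (535/13): both odd, 13 mod 4 = 1, 535 mod 4 = 3, so the flip contributes +1; sign now -1
(535/13): 535 mod 13 = 2, so (535/13) = (2/13)
factor out 2^1: 2 = 2^1·1; with 13 mod 8 = 5, (2/13) = -1; sign now +1; continue with (1/13)
reached (1/13) = 1, so the symbol is +1

1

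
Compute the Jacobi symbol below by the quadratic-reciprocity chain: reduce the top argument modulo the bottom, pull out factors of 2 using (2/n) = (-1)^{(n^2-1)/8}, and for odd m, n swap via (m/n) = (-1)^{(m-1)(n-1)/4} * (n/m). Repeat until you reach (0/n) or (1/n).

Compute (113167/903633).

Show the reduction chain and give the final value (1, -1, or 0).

-1

flip (113167/903633) -> (903633/113167): both odd, 113167 mod 4 = 3, 903633 mod 4 = 1, so the flip contributes +1; sign now +1
(903633/113167): 903633 mod 113167 = 111464, so (903633/113167) = (111464/113167)
factor out 2^3: 111464 = 2^3·13933; with 113167 mod 8 = 7, (2/113167) = +1; sign now +1; continue with (13933/113167)
flip (13933/113167) -> (113167/13933): both odd, 13933 mod 4 = 1, 113167 mod 4 = 3, so the flip contributes +1; sign now +1
(113167/13933): 113167 mod 13933 = 1703, so (113167/13933) = (1703/13933)
flip (1703/13933) -> (13933/1703): both odd, 1703 mod 4 = 3, 13933 mod 4 = 1, so the flip contributes +1; sign now +1
(13933/1703): 13933 mod 1703 = 309, so (13933/1703) = (309/1703)
flip (309/1703) -> (1703/309): both odd, 309 mod 4 = 1, 1703 mod 4 = 3, so the flip contributes +1; sign now +1
(1703/309): 1703 mod 309 = 158, so (1703/309) = (158/309)
factor out 2^1: 158 = 2^1·79; with 309 mod 8 = 5, (2/309) = -1; sign now -1; continue with (79/309)
flip (79/309) -> (309/79): both odd, 79 mod 4 = 3, 309 mod 4 = 1, so the flip contributes +1; sign now -1
(309/79): 309 mod 79 = 72, so (309/79) = (72/79)
factor out 2^3: 72 = 2^3·9; with 79 mod 8 = 7, (2/79) = +1; sign now -1; continue with (9/79)
flip (9/79) -> (79/9): both odd, 9 mod 4 = 1, 79 mod 4 = 3, so the flip contributes +1; sign now -1
(79/9): 79 mod 9 = 7, so (79/9) = (7/9)
flip (7/9) -> (9/7): both odd, 7 mod 4 = 3, 9 mod 4 = 1, so the flip contributes +1; sign now -1
(9/7): 9 mod 7 = 2, so (9/7) = (2/7)
factor out 2^1: 2 = 2^1·1; with 7 mod 8 = 7, (2/7) = +1; sign now -1; continue with (1/7)
reached (1/7) = 1, so the symbol is -1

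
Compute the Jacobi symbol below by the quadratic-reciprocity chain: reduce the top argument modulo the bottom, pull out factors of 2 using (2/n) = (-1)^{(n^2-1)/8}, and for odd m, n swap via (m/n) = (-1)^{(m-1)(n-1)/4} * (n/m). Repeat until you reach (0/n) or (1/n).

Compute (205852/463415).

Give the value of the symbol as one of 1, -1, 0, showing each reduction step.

-1

factor out 2^2: 205852 = 2^2·51463; with 463415 mod 8 = 7, (2/463415) = +1; sign now +1; continue with (51463/463415)
flip (51463/463415) -> (463415/51463): both odd, 51463 mod 4 = 3, 463415 mod 4 = 3, so the flip contributes -1; sign now -1
(463415/51463): 463415 mod 51463 = 248, so (463415/51463) = (248/51463)
factor out 2^3: 248 = 2^3·31; with 51463 mod 8 = 7, (2/51463) = +1; sign now -1; continue with (31/51463)
flip (31/51463) -> (51463/31): both odd, 31 mod 4 = 3, 51463 mod 4 = 3, so the flip contributes -1; sign now +1
(51463/31): 51463 mod 31 = 3, so (51463/31) = (3/31)
flip (3/31) -> (31/3): both odd, 3 mod 4 = 3, 31 mod 4 = 3, so the flip contributes -1; sign now -1
(31/3): 31 mod 3 = 1, so (31/3) = (1/3)
reached (1/3) = 1, so the symbol is -1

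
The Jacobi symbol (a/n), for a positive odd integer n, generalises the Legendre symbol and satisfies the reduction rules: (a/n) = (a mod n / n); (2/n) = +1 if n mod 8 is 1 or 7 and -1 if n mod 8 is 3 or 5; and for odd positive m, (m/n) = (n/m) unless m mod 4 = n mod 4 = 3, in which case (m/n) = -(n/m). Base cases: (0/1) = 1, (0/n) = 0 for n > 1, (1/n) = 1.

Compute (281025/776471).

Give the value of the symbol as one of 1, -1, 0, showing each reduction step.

reciprocity: (281025/776471) = +1·(776471/281025) since 281025 mod 4 = 1, 776471 mod 4 = 3; sign now +1
(776471/281025) = (214421/281025)   [reduce mod 281025]
reciprocity: (214421/281025) = +1·(281025/214421) since 214421 mod 4 = 1, 281025 mod 4 = 1; sign now +1
(281025/214421) = (66604/214421)   [reduce mod 214421]
66604 = 2^2·16651; (2/214421) = -1 since 214421 mod 8 = 5, so (66604/214421) = (-1)^2·(16651/214421); sign now +1
reciprocity: (16651/214421) = +1·(214421/16651) since 16651 mod 4 = 3, 214421 mod 4 = 1; sign now +1
(214421/16651) = (14609/16651)   [reduce mod 16651]
reciprocity: (14609/16651) = +1·(16651/14609) since 14609 mod 4 = 1, 16651 mod 4 = 3; sign now +1
(16651/14609) = (2042/14609)   [reduce mod 14609]
2042 = 2^1·1021; (2/14609) = +1 since 14609 mod 8 = 1, so (2042/14609) = (+1)^1·(1021/14609); sign now +1
reciprocity: (1021/14609) = +1·(14609/1021) since 1021 mod 4 = 1, 14609 mod 4 = 1; sign now +1
(14609/1021) = (315/1021)   [reduce mod 1021]
reciprocity: (315/1021) = +1·(1021/315) since 315 mod 4 = 3, 1021 mod 4 = 1; sign now +1
(1021/315) = (76/315)   [reduce mod 315]
76 = 2^2·19; (2/315) = -1 since 315 mod 8 = 3, so (76/315) = (-1)^2·(19/315); sign now +1
reciprocity: (19/315) = -1·(315/19) since 19 mod 4 = 3, 315 mod 4 = 3; sign now -1
(315/19) = (11/19)   [reduce mod 19]
reciprocity: (11/19) = -1·(19/11) since 11 mod 4 = 3, 19 mod 4 = 3; sign now +1
(19/11) = (8/11)   [reduce mod 11]
8 = 2^3·1; (2/11) = -1 since 11 mod 8 = 3, so (8/11) = (-1)^3·(1/11); sign now -1
(1/11) = 1; final value = sign = -1

-1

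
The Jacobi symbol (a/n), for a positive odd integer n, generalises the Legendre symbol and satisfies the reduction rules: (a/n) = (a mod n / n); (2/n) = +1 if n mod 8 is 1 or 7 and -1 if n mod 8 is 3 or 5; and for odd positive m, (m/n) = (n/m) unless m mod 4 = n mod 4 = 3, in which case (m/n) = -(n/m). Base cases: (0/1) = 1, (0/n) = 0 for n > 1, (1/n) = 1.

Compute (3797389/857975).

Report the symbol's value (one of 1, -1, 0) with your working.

1

(3797389/857975): 3797389 mod 857975 = 365489, so (3797389/857975) = (365489/857975)
flip (365489/857975) -> (857975/365489): both odd, 365489 mod 4 = 1, 857975 mod 4 = 3, so the flip contributes +1; sign now +1
(857975/365489): 857975 mod 365489 = 126997, so (857975/365489) = (126997/365489)
flip (126997/365489) -> (365489/126997): both odd, 126997 mod 4 = 1, 365489 mod 4 = 1, so the flip contributes +1; sign now +1
(365489/126997): 365489 mod 126997 = 111495, so (365489/126997) = (111495/126997)
flip (111495/126997) -> (126997/111495): both odd, 111495 mod 4 = 3, 126997 mod 4 = 1, so the flip contributes +1; sign now +1
(126997/111495): 126997 mod 111495 = 15502, so (126997/111495) = (15502/111495)
factor out 2^1: 15502 = 2^1·7751; with 111495 mod 8 = 7, (2/111495) = +1; sign now +1; continue with (7751/111495)
flip (7751/111495) -> (111495/7751): both odd, 7751 mod 4 = 3, 111495 mod 4 = 3, so the flip contributes -1; sign now -1
(111495/7751): 111495 mod 7751 = 2981, so (111495/7751) = (2981/7751)
flip (2981/7751) -> (7751/2981): both odd, 2981 mod 4 = 1, 7751 mod 4 = 3, so the flip contributes +1; sign now -1
(7751/2981): 7751 mod 2981 = 1789, so (7751/2981) = (1789/2981)
flip (1789/2981) -> (2981/1789): both odd, 1789 mod 4 = 1, 2981 mod 4 = 1, so the flip contributes +1; sign now -1
(2981/1789): 2981 mod 1789 = 1192, so (2981/1789) = (1192/1789)
factor out 2^3: 1192 = 2^3·149; with 1789 mod 8 = 5, (2/1789) = -1; sign now +1; continue with (149/1789)
flip (149/1789) -> (1789/149): both odd, 149 mod 4 = 1, 1789 mod 4 = 1, so the flip contributes +1; sign now +1
(1789/149): 1789 mod 149 = 1, so (1789/149) = (1/149)
reached (1/149) = 1, so the symbol is +1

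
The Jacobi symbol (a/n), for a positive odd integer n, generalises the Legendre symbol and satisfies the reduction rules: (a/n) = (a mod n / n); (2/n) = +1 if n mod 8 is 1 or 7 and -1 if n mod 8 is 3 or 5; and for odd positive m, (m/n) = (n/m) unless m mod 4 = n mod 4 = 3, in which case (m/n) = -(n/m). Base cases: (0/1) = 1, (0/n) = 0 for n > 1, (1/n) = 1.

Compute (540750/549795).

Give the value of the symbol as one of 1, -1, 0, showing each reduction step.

540750 = 2^1·270375; (2/549795) = -1 since 549795 mod 8 = 3, so (540750/549795) = (-1)^1·(270375/549795); sign now -1
reciprocity: (270375/549795) = -1·(549795/270375) since 270375 mod 4 = 3, 549795 mod 4 = 3; sign now +1
(549795/270375) = (9045/270375)   [reduce mod 270375]
reciprocity: (9045/270375) = +1·(270375/9045) since 9045 mod 4 = 1, 270375 mod 4 = 3; sign now +1
(270375/9045) = (8070/9045)   [reduce mod 9045]
8070 = 2^1·4035; (2/9045) = -1 since 9045 mod 8 = 5, so (8070/9045) = (-1)^1·(4035/9045); sign now -1
reciprocity: (4035/9045) = +1·(9045/4035) since 4035 mod 4 = 3, 9045 mod 4 = 1; sign now -1
(9045/4035) = (975/4035)   [reduce mod 4035]
reciprocity: (975/4035) = -1·(4035/975) since 975 mod 4 = 3, 4035 mod 4 = 3; sign now +1
(4035/975) = (135/975)   [reduce mod 975]
reciprocity: (135/975) = -1·(975/135) since 135 mod 4 = 3, 975 mod 4 = 3; sign now -1
(975/135) = (30/135)   [reduce mod 135]
30 = 2^1·15; (2/135) = +1 since 135 mod 8 = 7, so (30/135) = (+1)^1·(15/135); sign now -1
reciprocity: (15/135) = -1·(135/15) since 15 mod 4 = 3, 135 mod 4 = 3; sign now +1
(135/15) = (0/15)   [reduce mod 15]
(0/15) = 0   [gcd(a, n) > 1]; final value = 0

0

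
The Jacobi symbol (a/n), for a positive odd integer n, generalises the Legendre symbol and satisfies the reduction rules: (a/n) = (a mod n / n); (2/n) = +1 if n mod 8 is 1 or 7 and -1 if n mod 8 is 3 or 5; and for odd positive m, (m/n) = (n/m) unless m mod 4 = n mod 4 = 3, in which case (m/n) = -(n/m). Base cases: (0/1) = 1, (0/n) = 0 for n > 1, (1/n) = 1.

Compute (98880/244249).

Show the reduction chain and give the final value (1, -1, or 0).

1

98880 = 2^6·1545; (2/244249) = +1 since 244249 mod 8 = 1, so (98880/244249) = (+1)^6·(1545/244249); sign now +1
reciprocity: (1545/244249) = +1·(244249/1545) since 1545 mod 4 = 1, 244249 mod 4 = 1; sign now +1
(244249/1545) = (139/1545)   [reduce mod 1545]
reciprocity: (139/1545) = +1·(1545/139) since 139 mod 4 = 3, 1545 mod 4 = 1; sign now +1
(1545/139) = (16/139)   [reduce mod 139]
16 = 2^4·1; (2/139) = -1 since 139 mod 8 = 3, so (16/139) = (-1)^4·(1/139); sign now +1
(1/139) = 1; final value = sign = +1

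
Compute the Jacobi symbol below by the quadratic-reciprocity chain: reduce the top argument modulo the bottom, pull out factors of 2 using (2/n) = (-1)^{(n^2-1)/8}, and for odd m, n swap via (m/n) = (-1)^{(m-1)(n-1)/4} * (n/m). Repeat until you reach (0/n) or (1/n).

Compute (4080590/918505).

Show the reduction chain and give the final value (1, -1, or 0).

(4080590/918505) = (406570/918505)   [reduce mod 918505]
406570 = 2^1·203285; (2/918505) = +1 since 918505 mod 8 = 1, so (406570/918505) = (+1)^1·(203285/918505); sign now +1
reciprocity: (203285/918505) = +1·(918505/203285) since 203285 mod 4 = 1, 918505 mod 4 = 1; sign now +1
(918505/203285) = (105365/203285)   [reduce mod 203285]
reciprocity: (105365/203285) = +1·(203285/105365) since 105365 mod 4 = 1, 203285 mod 4 = 1; sign now +1
(203285/105365) = (97920/105365)   [reduce mod 105365]
97920 = 2^7·765; (2/105365) = -1 since 105365 mod 8 = 5, so (97920/105365) = (-1)^7·(765/105365); sign now -1
reciprocity: (765/105365) = +1·(105365/765) since 765 mod 4 = 1, 105365 mod 4 = 1; sign now -1
(105365/765) = (560/765)   [reduce mod 765]
560 = 2^4·35; (2/765) = -1 since 765 mod 8 = 5, so (560/765) = (-1)^4·(35/765); sign now -1
reciprocity: (35/765) = +1·(765/35) since 35 mod 4 = 3, 765 mod 4 = 1; sign now -1
(765/35) = (30/35)   [reduce mod 35]
30 = 2^1·15; (2/35) = -1 since 35 mod 8 = 3, so (30/35) = (-1)^1·(15/35); sign now +1
reciprocity: (15/35) = -1·(35/15) since 15 mod 4 = 3, 35 mod 4 = 3; sign now -1
(35/15) = (5/15)   [reduce mod 15]
reciprocity: (5/15) = +1·(15/5) since 5 mod 4 = 1, 15 mod 4 = 3; sign now -1
(15/5) = (0/5)   [reduce mod 5]
(0/5) = 0   [gcd(a, n) > 1]; final value = 0

0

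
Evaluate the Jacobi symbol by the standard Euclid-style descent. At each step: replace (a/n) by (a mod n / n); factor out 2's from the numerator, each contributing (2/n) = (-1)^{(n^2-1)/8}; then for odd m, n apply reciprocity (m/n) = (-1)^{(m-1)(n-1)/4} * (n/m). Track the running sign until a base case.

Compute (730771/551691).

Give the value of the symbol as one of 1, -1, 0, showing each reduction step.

-1

(730771/551691) = (179080/551691)   [reduce mod 551691]
179080 = 2^3·22385; (2/551691) = -1 since 551691 mod 8 = 3, so (179080/551691) = (-1)^3·(22385/551691); sign now -1
reciprocity: (22385/551691) = +1·(551691/22385) since 22385 mod 4 = 1, 551691 mod 4 = 3; sign now -1
(551691/22385) = (14451/22385)   [reduce mod 22385]
reciprocity: (14451/22385) = +1·(22385/14451) since 14451 mod 4 = 3, 22385 mod 4 = 1; sign now -1
(22385/14451) = (7934/14451)   [reduce mod 14451]
7934 = 2^1·3967; (2/14451) = -1 since 14451 mod 8 = 3, so (7934/14451) = (-1)^1·(3967/14451); sign now +1
reciprocity: (3967/14451) = -1·(14451/3967) since 3967 mod 4 = 3, 14451 mod 4 = 3; sign now -1
(14451/3967) = (2550/3967)   [reduce mod 3967]
2550 = 2^1·1275; (2/3967) = +1 since 3967 mod 8 = 7, so (2550/3967) = (+1)^1·(1275/3967); sign now -1
reciprocity: (1275/3967) = -1·(3967/1275) since 1275 mod 4 = 3, 3967 mod 4 = 3; sign now +1
(3967/1275) = (142/1275)   [reduce mod 1275]
142 = 2^1·71; (2/1275) = -1 since 1275 mod 8 = 3, so (142/1275) = (-1)^1·(71/1275); sign now -1
reciprocity: (71/1275) = -1·(1275/71) since 71 mod 4 = 3, 1275 mod 4 = 3; sign now +1
(1275/71) = (68/71)   [reduce mod 71]
68 = 2^2·17; (2/71) = +1 since 71 mod 8 = 7, so (68/71) = (+1)^2·(17/71); sign now +1
reciprocity: (17/71) = +1·(71/17) since 17 mod 4 = 1, 71 mod 4 = 3; sign now +1
(71/17) = (3/17)   [reduce mod 17]
reciprocity: (3/17) = +1·(17/3) since 3 mod 4 = 3, 17 mod 4 = 1; sign now +1
(17/3) = (2/3)   [reduce mod 3]
2 = 2^1·1; (2/3) = -1 since 3 mod 8 = 3, so (2/3) = (-1)^1·(1/3); sign now -1
(1/3) = 1; final value = sign = -1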